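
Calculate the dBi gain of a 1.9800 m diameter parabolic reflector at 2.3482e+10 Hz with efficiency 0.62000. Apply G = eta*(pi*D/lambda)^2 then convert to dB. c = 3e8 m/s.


lambda = c / f = 3.0000e+08 / 2.3482e+10 = 0.01277574 m
G_linear = 0.62000 * (pi * 1.9800 / 0.01277574)^2 = 146977.1
G_dBi = 10 * log10(146977.1) = 51.67 dBi

51.67 dBi


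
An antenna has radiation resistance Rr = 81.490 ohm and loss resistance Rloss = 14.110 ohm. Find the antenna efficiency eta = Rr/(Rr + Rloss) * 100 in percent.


eta = 81.490 / (81.490 + 14.110) * 100 = 85.24%

85.24%


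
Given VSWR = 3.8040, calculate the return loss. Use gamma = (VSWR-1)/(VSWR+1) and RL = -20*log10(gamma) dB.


gamma = (3.8040 - 1) / (3.8040 + 1) = 0.5836803
RL = -20 * log10(0.5836803) = 4.676 dB

4.676 dB


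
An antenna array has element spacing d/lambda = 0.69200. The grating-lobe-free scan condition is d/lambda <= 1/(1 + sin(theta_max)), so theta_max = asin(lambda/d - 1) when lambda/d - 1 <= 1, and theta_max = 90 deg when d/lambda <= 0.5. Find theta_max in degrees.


lambda/d - 1 = 1/0.69200 - 1 = 0.4450867
theta_max = asin(0.4450867) = 26.43 deg

26.43 deg


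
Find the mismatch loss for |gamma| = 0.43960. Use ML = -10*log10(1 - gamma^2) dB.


ML = -10 * log10(1 - 0.43960^2) = -10 * log10(0.80675184) = 0.9326 dB

0.9326 dB


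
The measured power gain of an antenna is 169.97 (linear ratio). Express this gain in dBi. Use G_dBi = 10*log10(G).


G_dBi = 10 * log10(169.97) = 22.30 dBi

22.30 dBi


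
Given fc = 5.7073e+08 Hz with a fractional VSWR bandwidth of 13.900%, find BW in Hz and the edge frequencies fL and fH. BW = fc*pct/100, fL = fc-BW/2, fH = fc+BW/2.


BW = 5.7073e+08 * 13.900/100 = 7.933147e+07 Hz
fL = 5.7073e+08 - 7.933147e+07/2 = 5.311e+08 Hz
fH = 5.7073e+08 + 7.933147e+07/2 = 6.104e+08 Hz

BW=7.933e+07 Hz, fL=5.311e+08 Hz, fH=6.104e+08 Hz


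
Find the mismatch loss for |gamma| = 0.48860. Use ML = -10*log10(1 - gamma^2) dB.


ML = -10 * log10(1 - 0.48860^2) = -10 * log10(0.76127004) = 1.185 dB

1.185 dB


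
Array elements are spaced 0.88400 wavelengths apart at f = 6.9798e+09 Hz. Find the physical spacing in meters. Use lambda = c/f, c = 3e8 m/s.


lambda = c / f = 3.0000e+08 / 6.9798e+09 = 0.04298117 m
d = 0.88400 * 0.04298117 = 0.03800 m

0.03800 m


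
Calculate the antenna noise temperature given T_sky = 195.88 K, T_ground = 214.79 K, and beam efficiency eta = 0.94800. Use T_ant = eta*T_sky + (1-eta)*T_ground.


T_ant = 0.94800 * 195.88 + (1 - 0.94800) * 214.79 = 196.9 K

196.9 K


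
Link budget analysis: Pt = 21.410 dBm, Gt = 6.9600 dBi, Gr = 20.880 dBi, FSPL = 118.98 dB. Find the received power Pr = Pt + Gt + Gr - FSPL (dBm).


Pr = 21.410 + 6.9600 + 20.880 - 118.98 = -69.73 dBm

-69.73 dBm


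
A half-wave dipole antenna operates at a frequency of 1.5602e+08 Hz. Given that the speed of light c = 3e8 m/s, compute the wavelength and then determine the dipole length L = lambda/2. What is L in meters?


lambda = c / f = 3.0000e+08 / 1.5602e+08 = 1.922830 m
L = lambda / 2 = 1.922830 / 2 = 0.9614 m

0.9614 m


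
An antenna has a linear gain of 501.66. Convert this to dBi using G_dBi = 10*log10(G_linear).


G_dBi = 10 * log10(501.66) = 27.00 dBi

27.00 dBi


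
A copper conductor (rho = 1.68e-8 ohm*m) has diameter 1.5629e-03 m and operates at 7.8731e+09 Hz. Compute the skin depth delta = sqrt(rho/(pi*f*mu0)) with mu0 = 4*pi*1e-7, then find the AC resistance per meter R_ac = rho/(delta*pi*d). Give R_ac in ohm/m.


delta = sqrt(1.68e-8 / (pi * 7.8731e+09 * 4*pi*1e-7)) = 7.351939e-07 m
R_ac = 1.68e-8 / (7.351939e-07 * pi * 1.5629e-03) = 4.654 ohm/m

4.654 ohm/m


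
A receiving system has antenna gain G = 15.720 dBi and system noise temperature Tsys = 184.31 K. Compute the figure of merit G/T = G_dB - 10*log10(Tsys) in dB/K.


G/T = 15.720 - 10*log10(184.31) = 15.720 - 22.65549 = -6.935 dB/K

-6.935 dB/K


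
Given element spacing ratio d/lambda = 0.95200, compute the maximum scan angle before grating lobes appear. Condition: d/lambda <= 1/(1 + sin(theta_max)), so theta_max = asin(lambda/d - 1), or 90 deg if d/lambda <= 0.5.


lambda/d - 1 = 1/0.95200 - 1 = 0.05042017
theta_max = asin(0.05042017) = 2.890 deg

2.890 deg


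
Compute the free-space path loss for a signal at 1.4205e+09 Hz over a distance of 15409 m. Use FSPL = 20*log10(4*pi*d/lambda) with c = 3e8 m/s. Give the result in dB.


lambda = c / f = 3.0000e+08 / 1.4205e+09 = 0.2111932 m
FSPL = 20 * log10(4*pi*15409/0.2111932) = 119.2 dB

119.2 dB


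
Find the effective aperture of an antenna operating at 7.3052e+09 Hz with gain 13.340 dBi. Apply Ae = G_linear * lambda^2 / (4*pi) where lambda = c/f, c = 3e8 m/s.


lambda = c / f = 3.0000e+08 / 7.3052e+09 = 0.04106664 m
G_linear = 10^(13.340/10) = 21.57744
Ae = G_linear * lambda^2 / (4*pi) = 21.57744 * 0.04106664^2 / (4*pi) = 2.896e-03 m^2

2.896e-03 m^2


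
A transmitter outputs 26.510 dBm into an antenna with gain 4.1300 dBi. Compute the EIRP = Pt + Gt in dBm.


EIRP = Pt + Gt = 26.510 + 4.1300 = 30.64 dBm

30.64 dBm


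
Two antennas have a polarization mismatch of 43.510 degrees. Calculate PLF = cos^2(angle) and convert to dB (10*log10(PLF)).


PLF_linear = cos^2(43.510 deg) = 0.5259937
PLF_dB = 10 * log10(0.5259937) = -2.790 dB

-2.790 dB


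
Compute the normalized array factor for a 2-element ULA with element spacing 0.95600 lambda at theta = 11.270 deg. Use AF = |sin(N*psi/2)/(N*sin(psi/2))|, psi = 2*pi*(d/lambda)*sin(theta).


psi = 2*pi*0.95600*sin(11.270 deg) = 1.173910 rad
AF = |sin(2*1.173910/2) / (2*sin(1.173910/2))| = 0.8326

0.8326


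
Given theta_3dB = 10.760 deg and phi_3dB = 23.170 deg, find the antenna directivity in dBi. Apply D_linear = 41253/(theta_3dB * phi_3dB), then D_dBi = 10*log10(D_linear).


D_linear = 41253 / (10.760 * 23.170) = 165.4692
D_dBi = 10 * log10(165.4692) = 22.19 dBi

22.19 dBi


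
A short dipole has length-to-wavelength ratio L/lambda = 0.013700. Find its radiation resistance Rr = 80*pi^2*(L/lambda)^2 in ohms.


Rr = 80 * pi^2 * (0.013700)^2 = 80 * 9.869604 * 1.876900e-04 = 0.1482 ohm

0.1482 ohm


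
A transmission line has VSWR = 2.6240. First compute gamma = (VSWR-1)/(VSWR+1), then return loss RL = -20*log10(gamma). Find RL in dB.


gamma = (2.6240 - 1) / (2.6240 + 1) = 0.4481236
RL = -20 * log10(0.4481236) = 6.972 dB

6.972 dB


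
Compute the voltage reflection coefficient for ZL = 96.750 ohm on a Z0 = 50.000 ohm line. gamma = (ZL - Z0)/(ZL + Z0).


gamma = (96.750 - 50.000) / (96.750 + 50.000) = 0.3186

0.3186


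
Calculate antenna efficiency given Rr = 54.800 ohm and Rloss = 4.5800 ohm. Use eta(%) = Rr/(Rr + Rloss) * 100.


eta = 54.800 / (54.800 + 4.5800) * 100 = 92.29%

92.29%


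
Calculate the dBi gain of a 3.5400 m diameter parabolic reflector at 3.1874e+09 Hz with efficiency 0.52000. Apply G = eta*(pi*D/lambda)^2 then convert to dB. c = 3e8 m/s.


lambda = c / f = 3.0000e+08 / 3.1874e+09 = 0.09412060 m
G_linear = 0.52000 * (pi * 3.5400 / 0.09412060)^2 = 7260.060
G_dBi = 10 * log10(7260.060) = 38.61 dBi

38.61 dBi


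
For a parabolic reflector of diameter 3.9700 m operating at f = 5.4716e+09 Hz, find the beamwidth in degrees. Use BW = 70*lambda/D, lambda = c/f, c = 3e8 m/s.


lambda = c / f = 3.0000e+08 / 5.4716e+09 = 0.05482857 m
BW = 70 * 0.05482857 / 3.9700 = 0.9668 deg

0.9668 deg


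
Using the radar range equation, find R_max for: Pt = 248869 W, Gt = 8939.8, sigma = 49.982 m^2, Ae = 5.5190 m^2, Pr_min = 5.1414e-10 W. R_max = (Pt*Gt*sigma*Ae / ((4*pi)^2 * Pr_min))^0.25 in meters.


R^4 = 248869*8939.8*49.982*5.5190 / ((4*pi)^2 * 5.1414e-10) = 7.559125e+18
R_max = 7.559125e+18^0.25 = 52435 m

52435 m


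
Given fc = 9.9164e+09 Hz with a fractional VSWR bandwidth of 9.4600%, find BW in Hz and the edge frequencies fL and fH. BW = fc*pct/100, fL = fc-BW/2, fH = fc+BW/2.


BW = 9.9164e+09 * 9.4600/100 = 9.380914e+08 Hz
fL = 9.9164e+09 - 9.380914e+08/2 = 9.447e+09 Hz
fH = 9.9164e+09 + 9.380914e+08/2 = 1.039e+10 Hz

BW=9.381e+08 Hz, fL=9.447e+09 Hz, fH=1.039e+10 Hz


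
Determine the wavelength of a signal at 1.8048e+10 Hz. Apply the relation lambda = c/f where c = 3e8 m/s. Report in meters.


lambda = c / f = 3.0000e+08 / 1.8048e+10 = 0.01662 m

0.01662 m


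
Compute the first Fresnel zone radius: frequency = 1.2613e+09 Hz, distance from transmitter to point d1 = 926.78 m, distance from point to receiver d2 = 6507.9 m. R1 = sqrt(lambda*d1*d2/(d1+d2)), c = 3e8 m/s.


lambda = c / f = 3.0000e+08 / 1.2613e+09 = 0.2378498 m
R1 = sqrt(0.2378498 * 926.78 * 6507.9 / (926.78 + 6507.9)) = 13.89 m

13.89 m


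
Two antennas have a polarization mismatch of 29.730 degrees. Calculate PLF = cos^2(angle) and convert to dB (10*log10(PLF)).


PLF_linear = cos^2(29.730 deg) = 0.7540699
PLF_dB = 10 * log10(0.7540699) = -1.226 dB

-1.226 dB


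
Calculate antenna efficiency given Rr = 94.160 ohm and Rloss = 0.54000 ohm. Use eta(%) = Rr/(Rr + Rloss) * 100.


eta = 94.160 / (94.160 + 0.54000) * 100 = 99.43%

99.43%


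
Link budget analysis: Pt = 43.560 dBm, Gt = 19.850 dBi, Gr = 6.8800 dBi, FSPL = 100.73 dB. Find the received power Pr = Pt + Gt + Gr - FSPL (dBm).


Pr = 43.560 + 19.850 + 6.8800 - 100.73 = -30.44 dBm

-30.44 dBm


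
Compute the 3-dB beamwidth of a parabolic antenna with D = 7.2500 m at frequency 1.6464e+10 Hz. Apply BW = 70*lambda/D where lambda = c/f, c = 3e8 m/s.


lambda = c / f = 3.0000e+08 / 1.6464e+10 = 0.01822157 m
BW = 70 * 0.01822157 / 7.2500 = 0.1759 deg

0.1759 deg


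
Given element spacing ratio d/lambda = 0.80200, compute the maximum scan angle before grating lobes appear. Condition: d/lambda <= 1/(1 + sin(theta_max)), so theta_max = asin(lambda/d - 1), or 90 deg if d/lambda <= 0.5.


lambda/d - 1 = 1/0.80200 - 1 = 0.2468828
theta_max = asin(0.2468828) = 14.29 deg

14.29 deg


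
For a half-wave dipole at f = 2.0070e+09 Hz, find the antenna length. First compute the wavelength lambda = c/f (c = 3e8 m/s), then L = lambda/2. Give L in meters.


lambda = c / f = 3.0000e+08 / 2.0070e+09 = 0.1494768 m
L = lambda / 2 = 0.1494768 / 2 = 0.07474 m

0.07474 m


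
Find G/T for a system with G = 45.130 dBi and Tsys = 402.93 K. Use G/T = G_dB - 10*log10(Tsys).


G/T = 45.130 - 10*log10(402.93) = 45.130 - 26.05230 = 19.08 dB/K

19.08 dB/K


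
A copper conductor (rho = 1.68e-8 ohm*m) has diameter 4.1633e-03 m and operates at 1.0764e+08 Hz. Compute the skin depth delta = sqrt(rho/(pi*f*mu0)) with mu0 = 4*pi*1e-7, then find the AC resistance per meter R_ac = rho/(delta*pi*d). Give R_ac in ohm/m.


delta = sqrt(1.68e-8 / (pi * 1.0764e+08 * 4*pi*1e-7)) = 6.287644e-06 m
R_ac = 1.68e-8 / (6.287644e-06 * pi * 4.1633e-03) = 0.2043 ohm/m

0.2043 ohm/m


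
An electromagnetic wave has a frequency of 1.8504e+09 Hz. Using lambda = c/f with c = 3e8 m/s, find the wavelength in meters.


lambda = c / f = 3.0000e+08 / 1.8504e+09 = 0.1621 m

0.1621 m


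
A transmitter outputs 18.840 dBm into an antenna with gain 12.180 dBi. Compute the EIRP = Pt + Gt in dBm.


EIRP = Pt + Gt = 18.840 + 12.180 = 31.02 dBm

31.02 dBm


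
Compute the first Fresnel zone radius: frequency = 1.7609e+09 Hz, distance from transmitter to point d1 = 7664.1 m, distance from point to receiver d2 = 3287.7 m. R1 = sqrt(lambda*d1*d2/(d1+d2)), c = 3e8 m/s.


lambda = c / f = 3.0000e+08 / 1.7609e+09 = 0.1703674 m
R1 = sqrt(0.1703674 * 7664.1 * 3287.7 / (7664.1 + 3287.7)) = 19.80 m

19.80 m


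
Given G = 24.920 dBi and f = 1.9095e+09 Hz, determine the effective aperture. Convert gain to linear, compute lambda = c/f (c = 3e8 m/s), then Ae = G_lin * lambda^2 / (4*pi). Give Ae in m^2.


lambda = c / f = 3.0000e+08 / 1.9095e+09 = 0.1571092 m
G_linear = 10^(24.920/10) = 310.4560
Ae = G_linear * lambda^2 / (4*pi) = 310.4560 * 0.1571092^2 / (4*pi) = 0.6098 m^2

0.6098 m^2


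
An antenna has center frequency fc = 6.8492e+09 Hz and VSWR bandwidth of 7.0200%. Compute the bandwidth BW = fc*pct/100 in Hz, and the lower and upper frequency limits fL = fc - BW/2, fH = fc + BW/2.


BW = 6.8492e+09 * 7.0200/100 = 4.808138e+08 Hz
fL = 6.8492e+09 - 4.808138e+08/2 = 6.609e+09 Hz
fH = 6.8492e+09 + 4.808138e+08/2 = 7.090e+09 Hz

BW=4.808e+08 Hz, fL=6.609e+09 Hz, fH=7.090e+09 Hz


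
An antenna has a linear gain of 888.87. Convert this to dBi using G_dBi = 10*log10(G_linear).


G_dBi = 10 * log10(888.87) = 29.49 dBi

29.49 dBi


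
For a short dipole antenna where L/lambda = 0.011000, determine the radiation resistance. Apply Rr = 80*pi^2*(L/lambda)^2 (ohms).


Rr = 80 * pi^2 * (0.011000)^2 = 80 * 9.869604 * 1.210000e-04 = 0.09554 ohm

0.09554 ohm


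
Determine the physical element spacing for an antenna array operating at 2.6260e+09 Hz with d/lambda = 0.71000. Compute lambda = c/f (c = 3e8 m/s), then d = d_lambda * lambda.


lambda = c / f = 3.0000e+08 / 2.6260e+09 = 0.1142422 m
d = 0.71000 * 0.1142422 = 0.08111 m

0.08111 m


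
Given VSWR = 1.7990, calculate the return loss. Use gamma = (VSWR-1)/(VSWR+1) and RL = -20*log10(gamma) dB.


gamma = (1.7990 - 1) / (1.7990 + 1) = 0.2854591
RL = -20 * log10(0.2854591) = 10.89 dB

10.89 dB


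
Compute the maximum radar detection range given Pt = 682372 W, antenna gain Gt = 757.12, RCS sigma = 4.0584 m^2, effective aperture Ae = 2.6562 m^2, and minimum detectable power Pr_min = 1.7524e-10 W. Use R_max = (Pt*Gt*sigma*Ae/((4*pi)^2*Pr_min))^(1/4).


R^4 = 682372*757.12*4.0584*2.6562 / ((4*pi)^2 * 1.7524e-10) = 2.012559e+17
R_max = 2.012559e+17^0.25 = 21181 m

21181 m


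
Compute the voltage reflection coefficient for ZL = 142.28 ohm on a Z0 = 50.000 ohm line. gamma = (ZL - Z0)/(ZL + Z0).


gamma = (142.28 - 50.000) / (142.28 + 50.000) = 0.4799

0.4799


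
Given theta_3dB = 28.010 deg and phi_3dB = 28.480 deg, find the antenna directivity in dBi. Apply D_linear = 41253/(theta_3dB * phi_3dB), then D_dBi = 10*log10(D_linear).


D_linear = 41253 / (28.010 * 28.480) = 51.71332
D_dBi = 10 * log10(51.71332) = 17.14 dBi

17.14 dBi


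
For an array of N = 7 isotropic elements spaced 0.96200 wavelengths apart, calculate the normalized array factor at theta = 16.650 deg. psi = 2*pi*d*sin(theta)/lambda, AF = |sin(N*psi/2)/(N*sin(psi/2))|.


psi = 2*pi*0.96200*sin(16.650 deg) = 1.731876 rad
AF = |sin(7*1.731876/2) / (7*sin(1.731876/2))| = 0.04123

0.04123


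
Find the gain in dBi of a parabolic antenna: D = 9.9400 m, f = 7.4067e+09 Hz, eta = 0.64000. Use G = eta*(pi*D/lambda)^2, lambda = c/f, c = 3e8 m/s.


lambda = c / f = 3.0000e+08 / 7.4067e+09 = 0.04050387 m
G_linear = 0.64000 * (pi * 9.9400 / 0.04050387)^2 = 380416.6
G_dBi = 10 * log10(380416.6) = 55.80 dBi

55.80 dBi


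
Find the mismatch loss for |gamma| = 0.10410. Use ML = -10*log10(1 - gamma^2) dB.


ML = -10 * log10(1 - 0.10410^2) = -10 * log10(0.98916319) = 0.04732 dB

0.04732 dB


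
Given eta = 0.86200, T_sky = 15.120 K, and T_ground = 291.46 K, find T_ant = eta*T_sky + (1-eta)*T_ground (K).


T_ant = 0.86200 * 15.120 + (1 - 0.86200) * 291.46 = 53.25 K

53.25 K


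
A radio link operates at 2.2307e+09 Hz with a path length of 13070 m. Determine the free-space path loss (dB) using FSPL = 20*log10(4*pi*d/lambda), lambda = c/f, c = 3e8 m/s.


lambda = c / f = 3.0000e+08 / 2.2307e+09 = 0.1344869 m
FSPL = 20 * log10(4*pi*13070/0.1344869) = 121.7 dB

121.7 dB


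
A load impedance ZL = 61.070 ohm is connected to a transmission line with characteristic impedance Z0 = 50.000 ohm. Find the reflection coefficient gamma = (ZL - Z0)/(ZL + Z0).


gamma = (61.070 - 50.000) / (61.070 + 50.000) = 0.09967

0.09967


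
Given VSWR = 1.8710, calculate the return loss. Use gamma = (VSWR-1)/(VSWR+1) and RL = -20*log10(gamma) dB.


gamma = (1.8710 - 1) / (1.8710 + 1) = 0.3033786
RL = -20 * log10(0.3033786) = 10.36 dB

10.36 dB


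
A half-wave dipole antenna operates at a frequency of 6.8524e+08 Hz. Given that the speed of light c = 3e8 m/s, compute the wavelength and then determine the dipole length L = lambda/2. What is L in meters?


lambda = c / f = 3.0000e+08 / 6.8524e+08 = 0.4378028 m
L = lambda / 2 = 0.4378028 / 2 = 0.2189 m

0.2189 m


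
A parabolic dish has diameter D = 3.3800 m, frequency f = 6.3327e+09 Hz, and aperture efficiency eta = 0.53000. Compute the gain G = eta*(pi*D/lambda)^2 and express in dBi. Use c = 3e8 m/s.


lambda = c / f = 3.0000e+08 / 6.3327e+09 = 0.04737316 m
G_linear = 0.53000 * (pi * 3.3800 / 0.04737316)^2 = 26628.35
G_dBi = 10 * log10(26628.35) = 44.25 dBi

44.25 dBi


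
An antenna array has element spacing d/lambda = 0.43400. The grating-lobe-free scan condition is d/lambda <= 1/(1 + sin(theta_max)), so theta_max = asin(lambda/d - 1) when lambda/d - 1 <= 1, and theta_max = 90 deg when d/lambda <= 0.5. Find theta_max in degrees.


lambda/d - 1 = 1/0.43400 - 1 = 1.304147 >= 1
d/lambda <= 0.5, so the array can scan to endfire without grating lobes: theta_max = 90 deg

90 deg


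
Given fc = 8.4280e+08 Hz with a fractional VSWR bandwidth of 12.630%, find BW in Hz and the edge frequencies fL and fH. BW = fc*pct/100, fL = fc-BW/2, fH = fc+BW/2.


BW = 8.4280e+08 * 12.630/100 = 1.064456e+08 Hz
fL = 8.4280e+08 - 1.064456e+08/2 = 7.896e+08 Hz
fH = 8.4280e+08 + 1.064456e+08/2 = 8.960e+08 Hz

BW=1.064e+08 Hz, fL=7.896e+08 Hz, fH=8.960e+08 Hz


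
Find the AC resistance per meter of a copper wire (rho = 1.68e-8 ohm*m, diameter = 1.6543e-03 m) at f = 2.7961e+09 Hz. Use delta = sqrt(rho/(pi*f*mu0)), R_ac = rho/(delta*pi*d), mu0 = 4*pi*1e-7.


delta = sqrt(1.68e-8 / (pi * 2.7961e+09 * 4*pi*1e-7)) = 1.233668e-06 m
R_ac = 1.68e-8 / (1.233668e-06 * pi * 1.6543e-03) = 2.620 ohm/m

2.620 ohm/m


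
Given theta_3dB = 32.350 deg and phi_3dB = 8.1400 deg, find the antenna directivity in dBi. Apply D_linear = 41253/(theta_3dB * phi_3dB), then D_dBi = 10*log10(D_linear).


D_linear = 41253 / (32.350 * 8.1400) = 156.6595
D_dBi = 10 * log10(156.6595) = 21.95 dBi

21.95 dBi


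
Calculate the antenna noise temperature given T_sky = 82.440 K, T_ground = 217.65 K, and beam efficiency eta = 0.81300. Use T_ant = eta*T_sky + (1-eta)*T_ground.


T_ant = 0.81300 * 82.440 + (1 - 0.81300) * 217.65 = 107.7 K

107.7 K


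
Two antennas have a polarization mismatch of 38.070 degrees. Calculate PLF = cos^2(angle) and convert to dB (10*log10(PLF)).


PLF_linear = cos^2(38.070 deg) = 0.6197751
PLF_dB = 10 * log10(0.6197751) = -2.078 dB

-2.078 dB


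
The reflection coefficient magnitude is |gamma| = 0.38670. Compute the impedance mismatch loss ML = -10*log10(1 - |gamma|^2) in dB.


ML = -10 * log10(1 - 0.38670^2) = -10 * log10(0.85046311) = 0.7034 dB

0.7034 dB


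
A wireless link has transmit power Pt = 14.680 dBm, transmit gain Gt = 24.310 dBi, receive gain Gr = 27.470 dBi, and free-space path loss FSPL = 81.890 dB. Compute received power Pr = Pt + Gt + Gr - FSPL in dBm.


Pr = 14.680 + 24.310 + 27.470 - 81.890 = -15.43 dBm

-15.43 dBm


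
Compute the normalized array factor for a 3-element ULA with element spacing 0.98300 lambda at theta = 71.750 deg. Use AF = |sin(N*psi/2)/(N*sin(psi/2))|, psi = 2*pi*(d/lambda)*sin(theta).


psi = 2*pi*0.98300*sin(71.750 deg) = 5.865694 rad
AF = |sin(3*5.865694/2) / (3*sin(5.865694/2))| = 0.9427

0.9427


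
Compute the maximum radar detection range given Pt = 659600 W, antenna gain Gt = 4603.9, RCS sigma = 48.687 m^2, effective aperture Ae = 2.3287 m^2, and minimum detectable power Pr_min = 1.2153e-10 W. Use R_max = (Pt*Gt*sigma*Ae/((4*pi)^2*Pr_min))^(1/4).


R^4 = 659600*4603.9*48.687*2.3287 / ((4*pi)^2 * 1.2153e-10) = 1.794031e+19
R_max = 1.794031e+19^0.25 = 65081 m

65081 m


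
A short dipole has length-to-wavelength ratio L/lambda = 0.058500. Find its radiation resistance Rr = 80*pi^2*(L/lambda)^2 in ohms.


Rr = 80 * pi^2 * (0.058500)^2 = 80 * 9.869604 * 3.422250e-03 = 2.702 ohm

2.702 ohm


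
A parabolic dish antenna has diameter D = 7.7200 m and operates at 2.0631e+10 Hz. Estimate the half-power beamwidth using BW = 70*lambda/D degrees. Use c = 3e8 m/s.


lambda = c / f = 3.0000e+08 / 2.0631e+10 = 0.01454122 m
BW = 70 * 0.01454122 / 7.7200 = 0.1319 deg

0.1319 deg


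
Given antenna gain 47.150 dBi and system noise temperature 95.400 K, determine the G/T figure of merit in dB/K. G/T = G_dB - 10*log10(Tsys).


G/T = 47.150 - 10*log10(95.400) = 47.150 - 19.79548 = 27.35 dB/K

27.35 dB/K


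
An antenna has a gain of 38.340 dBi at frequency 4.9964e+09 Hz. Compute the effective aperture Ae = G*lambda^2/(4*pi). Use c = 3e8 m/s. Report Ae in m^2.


lambda = c / f = 3.0000e+08 / 4.9964e+09 = 0.06004323 m
G_linear = 10^(38.340/10) = 6823.387
Ae = G_linear * lambda^2 / (4*pi) = 6823.387 * 0.06004323^2 / (4*pi) = 1.958 m^2

1.958 m^2


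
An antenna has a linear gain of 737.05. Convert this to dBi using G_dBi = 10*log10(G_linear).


G_dBi = 10 * log10(737.05) = 28.67 dBi

28.67 dBi


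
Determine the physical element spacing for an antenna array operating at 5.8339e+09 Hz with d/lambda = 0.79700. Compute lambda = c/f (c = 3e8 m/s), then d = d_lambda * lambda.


lambda = c / f = 3.0000e+08 / 5.8339e+09 = 0.05142358 m
d = 0.79700 * 0.05142358 = 0.04098 m

0.04098 m


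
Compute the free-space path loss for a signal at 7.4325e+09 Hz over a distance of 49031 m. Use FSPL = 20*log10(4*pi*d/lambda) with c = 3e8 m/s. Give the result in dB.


lambda = c / f = 3.0000e+08 / 7.4325e+09 = 0.04036327 m
FSPL = 20 * log10(4*pi*49031/0.04036327) = 143.7 dB

143.7 dB


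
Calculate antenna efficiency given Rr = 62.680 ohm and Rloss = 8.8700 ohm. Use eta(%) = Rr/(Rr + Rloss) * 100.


eta = 62.680 / (62.680 + 8.8700) * 100 = 87.60%

87.60%


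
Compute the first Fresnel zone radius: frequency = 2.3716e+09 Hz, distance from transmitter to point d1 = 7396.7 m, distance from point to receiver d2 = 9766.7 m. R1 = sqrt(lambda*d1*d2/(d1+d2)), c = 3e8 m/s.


lambda = c / f = 3.0000e+08 / 2.3716e+09 = 0.1264969 m
R1 = sqrt(0.1264969 * 7396.7 * 9766.7 / (7396.7 + 9766.7)) = 23.07 m

23.07 m


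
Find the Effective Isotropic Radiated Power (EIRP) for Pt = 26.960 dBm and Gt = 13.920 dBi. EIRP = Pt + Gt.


EIRP = Pt + Gt = 26.960 + 13.920 = 40.88 dBm

40.88 dBm


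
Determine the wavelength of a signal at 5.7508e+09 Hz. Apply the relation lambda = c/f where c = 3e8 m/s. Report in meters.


lambda = c / f = 3.0000e+08 / 5.7508e+09 = 0.05217 m

0.05217 m


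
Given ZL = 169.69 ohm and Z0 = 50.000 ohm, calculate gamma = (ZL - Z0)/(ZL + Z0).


gamma = (169.69 - 50.000) / (169.69 + 50.000) = 0.5448

0.5448


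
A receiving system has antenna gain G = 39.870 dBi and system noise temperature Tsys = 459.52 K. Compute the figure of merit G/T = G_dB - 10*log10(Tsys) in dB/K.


G/T = 39.870 - 10*log10(459.52) = 39.870 - 26.62304 = 13.25 dB/K

13.25 dB/K


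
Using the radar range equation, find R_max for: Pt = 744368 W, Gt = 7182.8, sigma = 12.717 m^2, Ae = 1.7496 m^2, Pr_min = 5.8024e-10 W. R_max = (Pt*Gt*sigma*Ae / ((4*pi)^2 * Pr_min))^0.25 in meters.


R^4 = 744368*7182.8*12.717*1.7496 / ((4*pi)^2 * 5.8024e-10) = 1.298307e+18
R_max = 1.298307e+18^0.25 = 33755 m

33755 m


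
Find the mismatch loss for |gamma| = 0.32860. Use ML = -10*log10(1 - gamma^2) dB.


ML = -10 * log10(1 - 0.32860^2) = -10 * log10(0.89202204) = 0.4962 dB

0.4962 dB


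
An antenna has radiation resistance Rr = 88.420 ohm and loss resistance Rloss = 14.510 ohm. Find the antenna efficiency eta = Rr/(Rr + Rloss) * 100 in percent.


eta = 88.420 / (88.420 + 14.510) * 100 = 85.90%

85.90%


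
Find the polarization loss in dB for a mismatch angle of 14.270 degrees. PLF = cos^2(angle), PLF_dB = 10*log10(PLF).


PLF_linear = cos^2(14.270 deg) = 0.9392419
PLF_dB = 10 * log10(0.9392419) = -0.2722 dB

-0.2722 dB


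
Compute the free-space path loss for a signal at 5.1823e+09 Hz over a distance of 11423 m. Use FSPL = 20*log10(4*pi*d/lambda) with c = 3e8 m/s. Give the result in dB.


lambda = c / f = 3.0000e+08 / 5.1823e+09 = 0.05788935 m
FSPL = 20 * log10(4*pi*11423/0.05788935) = 127.9 dB

127.9 dB


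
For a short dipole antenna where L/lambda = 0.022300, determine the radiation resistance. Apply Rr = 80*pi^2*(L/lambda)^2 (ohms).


Rr = 80 * pi^2 * (0.022300)^2 = 80 * 9.869604 * 4.972900e-04 = 0.3926 ohm

0.3926 ohm


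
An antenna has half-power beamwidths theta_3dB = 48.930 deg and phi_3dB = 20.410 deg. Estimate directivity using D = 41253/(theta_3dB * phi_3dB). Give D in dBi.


D_linear = 41253 / (48.930 * 20.410) = 41.30830
D_dBi = 10 * log10(41.30830) = 16.16 dBi

16.16 dBi


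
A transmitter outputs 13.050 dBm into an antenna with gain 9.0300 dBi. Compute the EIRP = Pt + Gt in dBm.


EIRP = Pt + Gt = 13.050 + 9.0300 = 22.08 dBm

22.08 dBm


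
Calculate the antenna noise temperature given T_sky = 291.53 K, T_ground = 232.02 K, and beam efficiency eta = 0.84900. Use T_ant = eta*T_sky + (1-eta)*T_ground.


T_ant = 0.84900 * 291.53 + (1 - 0.84900) * 232.02 = 282.5 K

282.5 K


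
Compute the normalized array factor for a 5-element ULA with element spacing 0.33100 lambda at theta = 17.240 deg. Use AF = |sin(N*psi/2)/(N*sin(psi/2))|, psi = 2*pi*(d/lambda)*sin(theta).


psi = 2*pi*0.33100*sin(17.240 deg) = 0.6163810 rad
AF = |sin(5*0.6163810/2) / (5*sin(0.6163810/2))| = 0.6590

0.6590


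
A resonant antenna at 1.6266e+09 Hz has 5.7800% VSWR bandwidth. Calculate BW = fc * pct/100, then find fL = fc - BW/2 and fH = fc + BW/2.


BW = 1.6266e+09 * 5.7800/100 = 9.401748e+07 Hz
fL = 1.6266e+09 - 9.401748e+07/2 = 1.580e+09 Hz
fH = 1.6266e+09 + 9.401748e+07/2 = 1.674e+09 Hz

BW=9.402e+07 Hz, fL=1.580e+09 Hz, fH=1.674e+09 Hz


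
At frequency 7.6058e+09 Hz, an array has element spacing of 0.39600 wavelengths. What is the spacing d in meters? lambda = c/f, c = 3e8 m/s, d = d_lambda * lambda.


lambda = c / f = 3.0000e+08 / 7.6058e+09 = 0.03944358 m
d = 0.39600 * 0.03944358 = 0.01562 m

0.01562 m


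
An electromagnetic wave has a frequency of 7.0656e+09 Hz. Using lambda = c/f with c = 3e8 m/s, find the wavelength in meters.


lambda = c / f = 3.0000e+08 / 7.0656e+09 = 0.04246 m

0.04246 m


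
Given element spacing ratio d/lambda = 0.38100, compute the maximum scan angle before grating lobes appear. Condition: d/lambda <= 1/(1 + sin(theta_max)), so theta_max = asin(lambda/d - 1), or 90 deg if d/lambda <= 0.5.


lambda/d - 1 = 1/0.38100 - 1 = 1.624672 >= 1
d/lambda <= 0.5, so the array can scan to endfire without grating lobes: theta_max = 90 deg

90 deg


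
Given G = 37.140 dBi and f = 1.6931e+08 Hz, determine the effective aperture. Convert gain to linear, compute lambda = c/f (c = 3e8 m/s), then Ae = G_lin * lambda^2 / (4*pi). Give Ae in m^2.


lambda = c / f = 3.0000e+08 / 1.6931e+08 = 1.771898 m
G_linear = 10^(37.140/10) = 5176.068
Ae = G_linear * lambda^2 / (4*pi) = 5176.068 * 1.771898^2 / (4*pi) = 1293 m^2

1293 m^2


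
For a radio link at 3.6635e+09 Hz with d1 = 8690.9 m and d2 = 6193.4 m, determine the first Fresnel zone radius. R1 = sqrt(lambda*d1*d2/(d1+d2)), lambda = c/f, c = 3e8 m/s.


lambda = c / f = 3.0000e+08 / 3.6635e+09 = 0.08188890 m
R1 = sqrt(0.08188890 * 8690.9 * 6193.4 / (8690.9 + 6193.4)) = 17.21 m

17.21 m


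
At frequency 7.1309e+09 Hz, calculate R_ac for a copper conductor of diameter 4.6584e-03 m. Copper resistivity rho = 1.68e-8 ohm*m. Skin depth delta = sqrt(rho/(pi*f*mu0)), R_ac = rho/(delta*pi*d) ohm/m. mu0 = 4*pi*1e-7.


delta = sqrt(1.68e-8 / (pi * 7.1309e+09 * 4*pi*1e-7)) = 7.725073e-07 m
R_ac = 1.68e-8 / (7.725073e-07 * pi * 4.6584e-03) = 1.486 ohm/m

1.486 ohm/m


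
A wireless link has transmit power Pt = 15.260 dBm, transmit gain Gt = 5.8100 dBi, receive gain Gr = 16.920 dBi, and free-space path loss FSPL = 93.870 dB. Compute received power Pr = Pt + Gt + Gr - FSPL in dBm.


Pr = 15.260 + 5.8100 + 16.920 - 93.870 = -55.88 dBm

-55.88 dBm


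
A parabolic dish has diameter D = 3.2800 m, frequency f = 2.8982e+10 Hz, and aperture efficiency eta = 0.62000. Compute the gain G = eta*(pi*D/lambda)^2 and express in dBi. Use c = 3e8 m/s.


lambda = c / f = 3.0000e+08 / 2.8982e+10 = 0.01035125 m
G_linear = 0.62000 * (pi * 3.2800 / 0.01035125)^2 = 614403.3
G_dBi = 10 * log10(614403.3) = 57.88 dBi

57.88 dBi


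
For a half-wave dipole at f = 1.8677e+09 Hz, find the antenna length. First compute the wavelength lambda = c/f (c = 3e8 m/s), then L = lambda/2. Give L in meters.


lambda = c / f = 3.0000e+08 / 1.8677e+09 = 0.1606254 m
L = lambda / 2 = 0.1606254 / 2 = 0.08031 m

0.08031 m


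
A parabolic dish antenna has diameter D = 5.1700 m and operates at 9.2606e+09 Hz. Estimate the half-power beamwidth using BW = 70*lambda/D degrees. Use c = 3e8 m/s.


lambda = c / f = 3.0000e+08 / 9.2606e+09 = 0.03239531 m
BW = 70 * 0.03239531 / 5.1700 = 0.4386 deg

0.4386 deg


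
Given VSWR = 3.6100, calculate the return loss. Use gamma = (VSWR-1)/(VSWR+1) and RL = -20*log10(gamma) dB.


gamma = (3.6100 - 1) / (3.6100 + 1) = 0.5661605
RL = -20 * log10(0.5661605) = 4.941 dB

4.941 dB


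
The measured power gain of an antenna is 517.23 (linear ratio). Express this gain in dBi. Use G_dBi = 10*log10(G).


G_dBi = 10 * log10(517.23) = 27.14 dBi

27.14 dBi


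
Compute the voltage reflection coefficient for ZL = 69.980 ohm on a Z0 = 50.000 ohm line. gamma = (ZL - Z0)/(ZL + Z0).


gamma = (69.980 - 50.000) / (69.980 + 50.000) = 0.1665

0.1665


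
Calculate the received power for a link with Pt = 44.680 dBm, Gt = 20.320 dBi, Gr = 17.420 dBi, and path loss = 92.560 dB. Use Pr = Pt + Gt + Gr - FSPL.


Pr = 44.680 + 20.320 + 17.420 - 92.560 = -10.14 dBm

-10.14 dBm


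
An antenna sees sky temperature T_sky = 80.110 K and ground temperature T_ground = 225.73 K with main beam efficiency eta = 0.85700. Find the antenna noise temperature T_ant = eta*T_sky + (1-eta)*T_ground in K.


T_ant = 0.85700 * 80.110 + (1 - 0.85700) * 225.73 = 100.9 K

100.9 K


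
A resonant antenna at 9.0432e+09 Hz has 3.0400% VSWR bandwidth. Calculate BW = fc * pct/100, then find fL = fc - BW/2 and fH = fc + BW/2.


BW = 9.0432e+09 * 3.0400/100 = 2.749133e+08 Hz
fL = 9.0432e+09 - 2.749133e+08/2 = 8.906e+09 Hz
fH = 9.0432e+09 + 2.749133e+08/2 = 9.181e+09 Hz

BW=2.749e+08 Hz, fL=8.906e+09 Hz, fH=9.181e+09 Hz


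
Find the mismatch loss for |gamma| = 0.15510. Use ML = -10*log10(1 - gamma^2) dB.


ML = -10 * log10(1 - 0.15510^2) = -10 * log10(0.97594399) = 0.1058 dB

0.1058 dB


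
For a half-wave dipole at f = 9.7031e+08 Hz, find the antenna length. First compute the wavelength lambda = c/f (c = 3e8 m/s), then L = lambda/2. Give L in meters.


lambda = c / f = 3.0000e+08 / 9.7031e+08 = 0.3091795 m
L = lambda / 2 = 0.3091795 / 2 = 0.1546 m

0.1546 m


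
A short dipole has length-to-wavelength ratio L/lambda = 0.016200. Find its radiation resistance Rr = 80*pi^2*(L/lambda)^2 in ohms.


Rr = 80 * pi^2 * (0.016200)^2 = 80 * 9.869604 * 2.624400e-04 = 0.2072 ohm

0.2072 ohm


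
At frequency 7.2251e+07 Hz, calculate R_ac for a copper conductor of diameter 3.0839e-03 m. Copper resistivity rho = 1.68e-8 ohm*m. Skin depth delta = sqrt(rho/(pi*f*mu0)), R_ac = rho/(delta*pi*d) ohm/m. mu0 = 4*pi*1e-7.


delta = sqrt(1.68e-8 / (pi * 7.2251e+07 * 4*pi*1e-7)) = 7.674549e-06 m
R_ac = 1.68e-8 / (7.674549e-06 * pi * 3.0839e-03) = 0.2259 ohm/m

0.2259 ohm/m


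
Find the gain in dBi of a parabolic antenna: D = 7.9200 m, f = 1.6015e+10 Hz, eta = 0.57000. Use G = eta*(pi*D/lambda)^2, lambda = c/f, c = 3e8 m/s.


lambda = c / f = 3.0000e+08 / 1.6015e+10 = 0.01873244 m
G_linear = 0.57000 * (pi * 7.9200 / 0.01873244)^2 = 1.005625e+06
G_dBi = 10 * log10(1.005625e+06) = 60.02 dBi

60.02 dBi


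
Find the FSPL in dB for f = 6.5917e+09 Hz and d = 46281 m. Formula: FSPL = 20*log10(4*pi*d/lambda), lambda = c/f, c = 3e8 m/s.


lambda = c / f = 3.0000e+08 / 6.5917e+09 = 0.04551178 m
FSPL = 20 * log10(4*pi*46281/0.04551178) = 142.1 dB

142.1 dB


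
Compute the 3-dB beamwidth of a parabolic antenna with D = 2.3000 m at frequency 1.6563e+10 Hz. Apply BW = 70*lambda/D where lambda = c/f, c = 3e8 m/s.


lambda = c / f = 3.0000e+08 / 1.6563e+10 = 0.01811266 m
BW = 70 * 0.01811266 / 2.3000 = 0.5513 deg

0.5513 deg


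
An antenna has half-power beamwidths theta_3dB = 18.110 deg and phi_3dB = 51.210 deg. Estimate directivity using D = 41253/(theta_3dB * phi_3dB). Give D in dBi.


D_linear = 41253 / (18.110 * 51.210) = 44.48180
D_dBi = 10 * log10(44.48180) = 16.48 dBi

16.48 dBi


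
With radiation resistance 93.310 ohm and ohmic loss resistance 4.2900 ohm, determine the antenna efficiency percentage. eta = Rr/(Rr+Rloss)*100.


eta = 93.310 / (93.310 + 4.2900) * 100 = 95.60%

95.60%


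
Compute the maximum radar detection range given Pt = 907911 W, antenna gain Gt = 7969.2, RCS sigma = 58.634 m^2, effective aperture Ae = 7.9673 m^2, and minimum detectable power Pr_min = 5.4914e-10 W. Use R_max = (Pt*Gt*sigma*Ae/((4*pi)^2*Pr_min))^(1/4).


R^4 = 907911*7969.2*58.634*7.9673 / ((4*pi)^2 * 5.4914e-10) = 3.897767e+19
R_max = 3.897767e+19^0.25 = 79014 m

79014 m


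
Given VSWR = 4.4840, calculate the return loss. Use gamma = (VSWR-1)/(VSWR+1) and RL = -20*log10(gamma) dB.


gamma = (4.4840 - 1) / (4.4840 + 1) = 0.6353027
RL = -20 * log10(0.6353027) = 3.940 dB

3.940 dB


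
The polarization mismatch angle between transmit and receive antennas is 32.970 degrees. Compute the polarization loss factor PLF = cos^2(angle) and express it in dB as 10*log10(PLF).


PLF_linear = cos^2(32.970 deg) = 0.7038465
PLF_dB = 10 * log10(0.7038465) = -1.525 dB

-1.525 dB


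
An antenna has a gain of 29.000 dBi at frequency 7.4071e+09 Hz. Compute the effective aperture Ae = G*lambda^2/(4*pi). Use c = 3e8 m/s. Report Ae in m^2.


lambda = c / f = 3.0000e+08 / 7.4071e+09 = 0.04050168 m
G_linear = 10^(29.000/10) = 794.3282
Ae = G_linear * lambda^2 / (4*pi) = 794.3282 * 0.04050168^2 / (4*pi) = 0.1037 m^2

0.1037 m^2


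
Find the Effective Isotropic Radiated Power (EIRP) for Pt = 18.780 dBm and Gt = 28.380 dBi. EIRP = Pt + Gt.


EIRP = Pt + Gt = 18.780 + 28.380 = 47.16 dBm

47.16 dBm


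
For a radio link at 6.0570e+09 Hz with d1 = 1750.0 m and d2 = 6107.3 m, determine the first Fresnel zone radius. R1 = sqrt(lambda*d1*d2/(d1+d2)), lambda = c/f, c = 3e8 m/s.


lambda = c / f = 3.0000e+08 / 6.0570e+09 = 0.04952947 m
R1 = sqrt(0.04952947 * 1750.0 * 6107.3 / (1750.0 + 6107.3)) = 8.208 m

8.208 m


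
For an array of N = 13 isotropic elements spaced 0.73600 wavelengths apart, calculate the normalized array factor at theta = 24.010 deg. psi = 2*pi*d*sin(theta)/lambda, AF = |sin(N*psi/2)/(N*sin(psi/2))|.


psi = 2*pi*0.73600*sin(24.010 deg) = 1.881660 rad
AF = |sin(13*1.881660/2) / (13*sin(1.881660/2))| = 0.03135

0.03135


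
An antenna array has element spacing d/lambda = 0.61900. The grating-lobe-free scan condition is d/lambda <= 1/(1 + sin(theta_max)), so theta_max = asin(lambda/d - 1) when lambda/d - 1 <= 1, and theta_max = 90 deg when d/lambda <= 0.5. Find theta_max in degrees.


lambda/d - 1 = 1/0.61900 - 1 = 0.6155089
theta_max = asin(0.6155089) = 37.99 deg

37.99 deg


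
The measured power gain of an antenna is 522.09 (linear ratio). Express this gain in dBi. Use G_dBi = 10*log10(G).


G_dBi = 10 * log10(522.09) = 27.18 dBi

27.18 dBi


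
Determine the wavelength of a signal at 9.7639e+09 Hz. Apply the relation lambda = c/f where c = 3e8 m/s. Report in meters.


lambda = c / f = 3.0000e+08 / 9.7639e+09 = 0.03073 m

0.03073 m


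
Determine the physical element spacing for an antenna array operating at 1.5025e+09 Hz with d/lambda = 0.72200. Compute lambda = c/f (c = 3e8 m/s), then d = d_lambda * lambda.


lambda = c / f = 3.0000e+08 / 1.5025e+09 = 0.1996672 m
d = 0.72200 * 0.1996672 = 0.1442 m

0.1442 m


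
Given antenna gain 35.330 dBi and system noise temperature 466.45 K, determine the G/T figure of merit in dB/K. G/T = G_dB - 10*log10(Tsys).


G/T = 35.330 - 10*log10(466.45) = 35.330 - 26.68805 = 8.642 dB/K

8.642 dB/K


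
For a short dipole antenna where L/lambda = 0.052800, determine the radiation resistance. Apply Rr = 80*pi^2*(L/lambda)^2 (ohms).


Rr = 80 * pi^2 * (0.052800)^2 = 80 * 9.869604 * 2.787840e-03 = 2.201 ohm

2.201 ohm


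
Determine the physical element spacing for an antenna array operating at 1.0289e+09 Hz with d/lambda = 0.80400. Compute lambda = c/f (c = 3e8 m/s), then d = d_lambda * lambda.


lambda = c / f = 3.0000e+08 / 1.0289e+09 = 0.2915735 m
d = 0.80400 * 0.2915735 = 0.2344 m

0.2344 m


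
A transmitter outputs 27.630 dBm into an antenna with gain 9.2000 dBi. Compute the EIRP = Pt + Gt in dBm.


EIRP = Pt + Gt = 27.630 + 9.2000 = 36.83 dBm

36.83 dBm


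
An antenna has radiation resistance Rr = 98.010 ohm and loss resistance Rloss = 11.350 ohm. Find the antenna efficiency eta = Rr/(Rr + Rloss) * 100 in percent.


eta = 98.010 / (98.010 + 11.350) * 100 = 89.62%

89.62%


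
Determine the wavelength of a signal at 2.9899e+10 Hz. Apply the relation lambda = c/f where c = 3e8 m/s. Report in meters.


lambda = c / f = 3.0000e+08 / 2.9899e+10 = 0.01003 m

0.01003 m


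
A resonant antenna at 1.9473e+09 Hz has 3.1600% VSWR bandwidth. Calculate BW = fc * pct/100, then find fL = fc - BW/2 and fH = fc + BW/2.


BW = 1.9473e+09 * 3.1600/100 = 6.153468e+07 Hz
fL = 1.9473e+09 - 6.153468e+07/2 = 1.917e+09 Hz
fH = 1.9473e+09 + 6.153468e+07/2 = 1.978e+09 Hz

BW=6.153e+07 Hz, fL=1.917e+09 Hz, fH=1.978e+09 Hz


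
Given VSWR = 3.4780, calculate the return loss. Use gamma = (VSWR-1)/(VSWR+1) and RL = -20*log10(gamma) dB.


gamma = (3.4780 - 1) / (3.4780 + 1) = 0.5533720
RL = -20 * log10(0.5533720) = 5.140 dB

5.140 dB


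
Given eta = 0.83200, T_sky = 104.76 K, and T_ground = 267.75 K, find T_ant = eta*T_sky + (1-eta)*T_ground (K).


T_ant = 0.83200 * 104.76 + (1 - 0.83200) * 267.75 = 132.1 K

132.1 K


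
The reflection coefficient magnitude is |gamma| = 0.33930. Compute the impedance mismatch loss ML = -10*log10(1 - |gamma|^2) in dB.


ML = -10 * log10(1 - 0.33930^2) = -10 * log10(0.88487551) = 0.5312 dB

0.5312 dB


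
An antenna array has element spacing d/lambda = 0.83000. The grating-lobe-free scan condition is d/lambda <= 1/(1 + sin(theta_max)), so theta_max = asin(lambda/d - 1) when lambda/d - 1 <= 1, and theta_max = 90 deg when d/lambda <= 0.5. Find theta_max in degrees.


lambda/d - 1 = 1/0.83000 - 1 = 0.2048193
theta_max = asin(0.2048193) = 11.82 deg

11.82 deg


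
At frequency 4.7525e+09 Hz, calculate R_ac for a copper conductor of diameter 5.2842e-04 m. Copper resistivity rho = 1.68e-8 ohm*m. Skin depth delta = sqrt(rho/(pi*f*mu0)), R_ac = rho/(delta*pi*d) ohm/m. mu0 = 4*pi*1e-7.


delta = sqrt(1.68e-8 / (pi * 4.7525e+09 * 4*pi*1e-7)) = 9.462670e-07 m
R_ac = 1.68e-8 / (9.462670e-07 * pi * 5.2842e-04) = 10.69 ohm/m

10.69 ohm/m


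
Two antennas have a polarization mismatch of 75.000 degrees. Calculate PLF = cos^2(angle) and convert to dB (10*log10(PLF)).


PLF_linear = cos^2(75.000 deg) = 0.06698730
PLF_dB = 10 * log10(0.06698730) = -11.74 dB

-11.74 dB


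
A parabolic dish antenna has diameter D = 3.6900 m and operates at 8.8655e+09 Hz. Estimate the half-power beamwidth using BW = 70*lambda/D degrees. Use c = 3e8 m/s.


lambda = c / f = 3.0000e+08 / 8.8655e+09 = 0.03383904 m
BW = 70 * 0.03383904 / 3.6900 = 0.6419 deg

0.6419 deg


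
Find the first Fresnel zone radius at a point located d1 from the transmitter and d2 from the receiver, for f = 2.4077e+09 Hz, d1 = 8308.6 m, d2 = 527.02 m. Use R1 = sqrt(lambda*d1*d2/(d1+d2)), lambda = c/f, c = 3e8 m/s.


lambda = c / f = 3.0000e+08 / 2.4077e+09 = 0.1246002 m
R1 = sqrt(0.1246002 * 8308.6 * 527.02 / (8308.6 + 527.02)) = 7.858 m

7.858 m
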